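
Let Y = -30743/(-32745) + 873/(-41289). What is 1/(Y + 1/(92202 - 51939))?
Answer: 6048434487135/5550902880139 ≈ 1.0896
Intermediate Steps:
Y = 413587114/450669435 (Y = -30743*(-1/32745) + 873*(-1/41289) = 30743/32745 - 291/13763 = 413587114/450669435 ≈ 0.91772)
1/(Y + 1/(92202 - 51939)) = 1/(413587114/450669435 + 1/(92202 - 51939)) = 1/(413587114/450669435 + 1/40263) = 1/(5550902880139/6048434487135) = 6048434487135/5550902880139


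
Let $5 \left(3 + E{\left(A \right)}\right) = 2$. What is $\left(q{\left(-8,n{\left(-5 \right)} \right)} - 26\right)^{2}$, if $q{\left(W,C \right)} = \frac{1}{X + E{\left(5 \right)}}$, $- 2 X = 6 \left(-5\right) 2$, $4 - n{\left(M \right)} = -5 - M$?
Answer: $\frac{12652249}{18769} \approx 674.1$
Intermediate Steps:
$n{\left(M \right)} = 9 + M$ ($n{\left(M \right)} = 4 - \left(-5 - M\right) = 4 + \left(5 + M\right) = 9 + M$)
$X = 30$ ($X = - \frac{6 \left(-5\right) 2}{2} = - \frac{\left(-30\right) 2}{2} = \left(- \frac{1}{2}\right) \left(-60\right) = 30$)
$E{\left(A \right)} = - \frac{13}{5}$ ($E{\left(A \right)} = -3 + \frac{1}{5} \cdot 2 = -3 + \frac{2}{5} = - \frac{13}{5}$)
$q{\left(W,C \right)} = \frac{5}{137}$ ($q{\left(W,C \right)} = \frac{1}{30 - \frac{13}{5}} = \frac{1}{\frac{137}{5}} = \frac{5}{137}$)
$\left(q{\left(-8,n{\left(-5 \right)} \right)} - 26\right)^{2} = \left(\frac{5}{137} - 26\right)^{2} = \left(- \frac{3557}{137}\right)^{2} = \frac{12652249}{18769}$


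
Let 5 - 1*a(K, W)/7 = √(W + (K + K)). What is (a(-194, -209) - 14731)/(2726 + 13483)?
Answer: -14696/16209 - 7*I*√597/16209 ≈ -0.90666 - 0.010552*I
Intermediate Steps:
a(K, W) = 35 - 7*√(W + 2*K) (a(K, W) = 35 - 7*√(W + (K + K)) = 35 - 7*√(W + 2*K))
(a(-194, -209) - 14731)/(2726 + 13483) = ((35 - 7*√(-209 + 2*(-194))) - 14731)/(2726 + 13483) = ((35 - 7*√(-209 - 388)) - 14731)/16209 = ((35 - 7*I*√597) - 14731)*(1/16209) = (-14696 - 7*I*√597)*(1/16209) = -14696/16209 - 7*I*√597/16209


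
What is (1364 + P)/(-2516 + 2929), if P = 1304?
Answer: 2668/413 ≈ 6.4600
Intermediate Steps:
(1364 + P)/(-2516 + 2929) = (1364 + 1304)/(-2516 + 2929) = 2668/413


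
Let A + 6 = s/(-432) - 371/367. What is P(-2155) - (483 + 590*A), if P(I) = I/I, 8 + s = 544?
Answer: 43465507/9909 ≈ 4386.5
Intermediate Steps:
s = 536 (s = -8 + 544 = 536)
A = -163531/19818 (A = -6 + (536/(-432) - 371/367) = -6 + (536*(-1/432) - 371*1/367) = -6 + (-67/54 - 371/367) = -6 - 44623/19818 = -163531/19818 ≈ -8.2516)
P(I) = 1
P(-2155) - (483 + 590*A) = 1 - (483 + 590*(-163531/19818)) = 1 - (483 - 48241645/9909) = 1 - 1*(-43455598/9909) = 1 + 43455598/9909 = 43465507/9909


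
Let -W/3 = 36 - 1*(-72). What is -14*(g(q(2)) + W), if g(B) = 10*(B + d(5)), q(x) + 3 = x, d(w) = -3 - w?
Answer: 5796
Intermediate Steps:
q(x) = -3 + x
g(B) = -80 + 10*B (g(B) = 10*(B + (-3 - 1*5)) = 10*(B + (-3 - 5)) = 10*(B - 8) = 10*(-8 + B) = -80 + 10*B)
W = -324 (W = -3*(36 - 1*(-72)) = -3*(36 + 72) = -3*108 = -324)
-14*(g(q(2)) + W) = -14*((-80 + 10*(-3 + 2)) - 324) = -14*((-80 + 10*(-1)) - 324) = -14*((-80 - 10) - 324) = -14*(-90 - 324) = -14*(-414) = 5796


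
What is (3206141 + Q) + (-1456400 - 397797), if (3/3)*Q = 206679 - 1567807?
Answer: -9184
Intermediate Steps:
Q = -1361128 (Q = 206679 - 1567807 = -1361128)
(3206141 + Q) + (-1456400 - 397797) = (3206141 - 1361128) + (-1456400 - 397797) = 1845013 - 1854197 = -9184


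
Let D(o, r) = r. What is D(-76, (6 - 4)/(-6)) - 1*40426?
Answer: -121279/3 ≈ -40426.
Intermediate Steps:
D(-76, (6 - 4)/(-6)) - 1*40426 = (6 - 4)/(-6) - 1*40426 = -⅙*2 - 40426 = -⅓ - 40426 = -121279/3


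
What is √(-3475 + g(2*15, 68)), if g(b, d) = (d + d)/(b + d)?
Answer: I*√170207/7 ≈ 58.937*I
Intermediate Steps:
g(b, d) = 2*d/(b + d) (g(b, d) = (2*d)/(b + d) = 2*d/(b + d))
√(-3475 + g(2*15, 68)) = √(-3475 + 2*68/(2*15 + 68)) = √(-3475 + 2*68/(30 + 68)) = √(-3475 + 2*68/98) = √(-3475 + 2*68*(1/98)) = √(-3475 + 68/49) = √(-170207/49) = I*√170207/7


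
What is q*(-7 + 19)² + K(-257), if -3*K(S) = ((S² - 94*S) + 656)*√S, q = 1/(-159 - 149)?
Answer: -36/77 - 90863*I*√257/3 ≈ -0.46753 - 4.8555e+5*I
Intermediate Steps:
q = -1/308 (q = 1/(-308) = -1/308 ≈ -0.0032468)
K(S) = -√S*(656 + S² - 94*S)/3 (K(S) = -((S² - 94*S) + 656)*√S/3 = -(656 + S² - 94*S)*√S/3 = -√S*(656 + S² - 94*S)/3)
q*(-7 + 19)² + K(-257) = -(-7 + 19)²/308 + √(-257)*(-656 - 1*(-257)² + 94*(-257))/3 = -1/308*12² + (I*√257)*(-656 - 1*66049 - 24158)/3 = -1/308*144 + (I*√257)*(-656 - 66049 - 24158)/3 = -36/77 + (⅓)*(I*√257)*(-90863) = -36/77 - 90863*I*√257/3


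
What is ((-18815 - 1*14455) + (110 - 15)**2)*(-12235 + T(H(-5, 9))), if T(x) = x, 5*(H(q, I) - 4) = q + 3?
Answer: 296550293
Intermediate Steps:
H(q, I) = 23/5 + q/5 (H(q, I) = 4 + (q + 3)/5 = 4 + (3 + q)/5 = 4 + (3/5 + q/5) = 23/5 + q/5)
((-18815 - 1*14455) + (110 - 15)**2)*(-12235 + T(H(-5, 9))) = ((-18815 - 1*14455) + (110 - 15)**2)*(-12235 + (23/5 + (1/5)*(-5))) = ((-18815 - 14455) + 95**2)*(-12235 + (23/5 - 1)) = (-33270 + 9025)*(-12235 + 18/5) = -24245*(-61157/5) = 296550293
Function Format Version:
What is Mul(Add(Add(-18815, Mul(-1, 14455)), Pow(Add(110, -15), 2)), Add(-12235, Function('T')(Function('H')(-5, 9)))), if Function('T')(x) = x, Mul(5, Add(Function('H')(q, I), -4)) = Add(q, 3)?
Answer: 296550293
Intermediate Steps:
Function('H')(q, I) = Add(Rational(23, 5), Mul(Rational(1, 5), q)) (Function('H')(q, I) = Add(4, Mul(Rational(1, 5), Add(q, 3))) = Add(4, Mul(Rational(1, 5), Add(3, q))) = Add(4, Add(Rational(3, 5), Mul(Rational(1, 5), q))) = Add(Rational(23, 5), Mul(Rational(1, 5), q)))
Mul(Add(Add(-18815, Mul(-1, 14455)), Pow(Add(110, -15), 2)), Add(-12235, Function('T')(Function('H')(-5, 9)))) = Mul(Add(Add(-18815, Mul(-1, 14455)), Pow(Add(110, -15), 2)), Add(-12235, Add(Rational(23, 5), Mul(Rational(1, 5), -5)))) = Mul(Add(Add(-18815, -14455), Pow(95, 2)), Add(-12235, Add(Rational(23, 5), -1))) = Mul(Add(-33270, 9025), Add(-12235, Rational(18, 5))) = Mul(-24245, Rational(-61157, 5)) = 296550293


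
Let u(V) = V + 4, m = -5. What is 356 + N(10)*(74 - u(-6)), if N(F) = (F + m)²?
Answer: 2256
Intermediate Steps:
N(F) = (-5 + F)² (N(F) = (F - 5)² = (-5 + F)²)
u(V) = 4 + V
356 + N(10)*(74 - u(-6)) = 356 + (-5 + 10)²*(74 - (4 - 6)) = 356 + 5²*(74 - 1*(-2)) = 356 + 25*(74 + 2) = 356 + 25*76 = 356 + 1900 = 2256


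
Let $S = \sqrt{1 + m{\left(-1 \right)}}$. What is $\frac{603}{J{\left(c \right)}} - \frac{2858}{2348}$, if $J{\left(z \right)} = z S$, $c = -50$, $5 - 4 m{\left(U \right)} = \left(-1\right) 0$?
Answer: $- \frac{271699}{29350} \approx -9.2572$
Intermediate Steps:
$m{\left(U \right)} = \frac{5}{4}$ ($m{\left(U \right)} = \frac{5}{4} - \frac{\left(-1\right) 0}{4} = \frac{5}{4} - 0 = \frac{5}{4} + 0 = \frac{5}{4}$)
$S = \frac{3}{2}$ ($S = \sqrt{1 + \frac{5}{4}} = \sqrt{\frac{9}{4}} = \frac{3}{2} \approx 1.5$)
$J{\left(z \right)} = \frac{3 z}{2}$ ($J{\left(z \right)} = z \frac{3}{2} = \frac{3 z}{2}$)
$\frac{603}{J{\left(c \right)}} - \frac{2858}{2348} = \frac{603}{\frac{3}{2} \left(-50\right)} - \frac{2858}{2348} = \frac{603}{-75} - \frac{1429}{1174} = 603 \left(- \frac{1}{75}\right) - \frac{1429}{1174} = - \frac{201}{25} - \frac{1429}{1174} = - \frac{271699}{29350}$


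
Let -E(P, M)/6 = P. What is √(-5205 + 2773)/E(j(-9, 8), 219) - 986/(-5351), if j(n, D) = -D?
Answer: 986/5351 + I*√38/6 ≈ 0.18426 + 1.0274*I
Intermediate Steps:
E(P, M) = -6*P
√(-5205 + 2773)/E(j(-9, 8), 219) - 986/(-5351) = √(-5205 + 2773)/((-(-6)*8)) - 986/(-5351) = √(-2432)/((-6*(-8))) - 986*(-1/5351) = (8*I*√38)/48 + 986/5351 = (8*I*√38)*(1/48) + 986/5351 = I*√38/6 + 986/5351 = 986/5351 + I*√38/6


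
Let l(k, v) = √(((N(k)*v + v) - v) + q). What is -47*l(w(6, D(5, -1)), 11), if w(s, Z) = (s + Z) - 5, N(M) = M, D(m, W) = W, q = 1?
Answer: -47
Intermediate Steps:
w(s, Z) = -5 + Z + s (w(s, Z) = (Z + s) - 5 = -5 + Z + s)
l(k, v) = √(1 + k*v) (l(k, v) = √(((k*v + v) - v) + 1) = √(((v + k*v) - v) + 1) = √(k*v + 1) = √(1 + k*v))
-47*l(w(6, D(5, -1)), 11) = -47*√(1 + (-5 - 1 + 6)*11) = -47*√(1 + 0*11) = -47*√(1 + 0) = -47*√1 = -47*1 = -47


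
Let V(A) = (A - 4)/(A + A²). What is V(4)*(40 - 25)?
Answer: 0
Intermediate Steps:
V(A) = (-4 + A)/(A + A²)
V(4)*(40 - 25) = ((-4 + 4)/(4*(1 + 4)))*(40 - 25) = ((¼)*0/5)*15 = ((¼)*(⅕)*0)*15 = 0*15 = 0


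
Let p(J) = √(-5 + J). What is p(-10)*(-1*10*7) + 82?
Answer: 82 - 70*I*√15 ≈ 82.0 - 271.11*I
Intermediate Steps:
p(-10)*(-1*10*7) + 82 = √(-5 - 10)*(-1*10*7) + 82 = √(-15)*(-10*7) + 82 = (I*√15)*(-70) + 82 = -70*I*√15 + 82 = 82 - 70*I*√15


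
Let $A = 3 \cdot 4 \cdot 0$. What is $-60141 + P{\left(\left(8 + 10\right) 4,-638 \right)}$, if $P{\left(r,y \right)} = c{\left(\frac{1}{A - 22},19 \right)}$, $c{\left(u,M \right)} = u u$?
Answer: $- \frac{29108243}{484} \approx -60141.0$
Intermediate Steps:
$A = 0$ ($A = 12 \cdot 0 = 0$)
$c{\left(u,M \right)} = u^{2}$
$P{\left(r,y \right)} = \frac{1}{484}$ ($P{\left(r,y \right)} = \left(\frac{1}{0 - 22}\right)^{2} = \left(\frac{1}{-22}\right)^{2} = \left(- \frac{1}{22}\right)^{2} = \frac{1}{484}$)
$-60141 + P{\left(\left(8 + 10\right) 4,-638 \right)} = -60141 + \frac{1}{484} = - \frac{29108243}{484}$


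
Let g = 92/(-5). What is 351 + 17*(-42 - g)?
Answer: -251/5 ≈ -50.200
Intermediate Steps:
g = -92/5 (g = 92*(-⅕) = -92/5 ≈ -18.400)
351 + 17*(-42 - g) = 351 + 17*(-42 - 1*(-92/5)) = 351 + 17*(-42 + 92/5) = 351 + 17*(-118/5) = 351 - 2006/5 = -251/5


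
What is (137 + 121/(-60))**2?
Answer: 65593801/3600 ≈ 18221.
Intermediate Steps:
(137 + 121/(-60))**2 = (137 + 121*(-1/60))**2 = (137 - 121/60)**2 = (8099/60)**2 = 65593801/3600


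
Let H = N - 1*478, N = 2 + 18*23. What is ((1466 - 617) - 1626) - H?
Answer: -715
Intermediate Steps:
N = 416 (N = 2 + 414 = 416)
H = -62 (H = 416 - 1*478 = 416 - 478 = -62)
((1466 - 617) - 1626) - H = ((1466 - 617) - 1626) - 1*(-62) = (849 - 1626) + 62 = -777 + 62 = -715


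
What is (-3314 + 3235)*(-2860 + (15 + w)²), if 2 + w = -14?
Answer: 225861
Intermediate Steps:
w = -16 (w = -2 - 14 = -16)
(-3314 + 3235)*(-2860 + (15 + w)²) = (-3314 + 3235)*(-2860 + (15 - 16)²) = -79*(-2860 + (-1)²) = -79*(-2860 + 1) = -79*(-2859) = 225861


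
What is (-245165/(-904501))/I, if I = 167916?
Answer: 245165/151880189916 ≈ 1.6142e-6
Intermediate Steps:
(-245165/(-904501))/I = -245165/(-904501)/167916 = -245165*(-1/904501)*(1/167916) = (245165/904501)*(1/167916) = 245165/151880189916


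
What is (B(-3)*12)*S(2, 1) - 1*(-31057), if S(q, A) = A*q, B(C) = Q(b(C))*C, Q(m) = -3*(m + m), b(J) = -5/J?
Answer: 31777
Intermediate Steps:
Q(m) = -6*m
B(C) = 30 (B(C) = (-(-30)/C)*C = (30/C)*C = 30)
(B(-3)*12)*S(2, 1) - 1*(-31057) = (30*12)*(1*2) - 1*(-31057) = 360*2 + 31057 = 720 + 31057 = 31777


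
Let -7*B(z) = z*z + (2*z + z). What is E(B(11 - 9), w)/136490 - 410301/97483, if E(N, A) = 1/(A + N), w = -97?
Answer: -38585367306991/9167458267630 ≈ -4.2089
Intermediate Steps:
B(z) = -3*z/7 - z²/7 (B(z) = -(z*z + (2*z + z))/7 = -(z² + 3*z)/7 = -3*z/7 - z²/7)
E(B(11 - 9), w)/136490 - 410301/97483 = 1/(-97 - (11 - 9)*(3 + (11 - 9))/7*136490) - 410301/97483 = (1/136490)/(-97 - ⅐*2*(3 + 2)) - 410301*1/97483 = (1/136490)/(-97 - ⅐*2*5) - 410301/97483 = (1/136490)/(-97 - 10/7) - 410301/97483 = (1/136490)/(-689/7) - 410301/97483 = -7/689*1/136490 - 410301/97483 = -7/94041610 - 410301/97483 = -38585367306991/9167458267630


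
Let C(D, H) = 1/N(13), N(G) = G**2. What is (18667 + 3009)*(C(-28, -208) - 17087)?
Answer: -62593828552/169 ≈ -3.7038e+8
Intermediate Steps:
C(D, H) = 1/169 (C(D, H) = 1/(13**2) = 1/169)
(18667 + 3009)*(C(-28, -208) - 17087) = (18667 + 3009)*(1/169 - 17087) = 21676*(-2887702/169) = -62593828552/169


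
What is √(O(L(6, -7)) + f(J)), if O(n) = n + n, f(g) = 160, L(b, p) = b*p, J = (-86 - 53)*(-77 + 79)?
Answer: 2*√19 ≈ 8.7178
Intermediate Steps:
J = -278 (J = -139*2 = -278)
O(n) = 2*n
√(O(L(6, -7)) + f(J)) = √(2*(6*(-7)) + 160) = √(2*(-42) + 160) = √(-84 + 160) = √76 = 2*√19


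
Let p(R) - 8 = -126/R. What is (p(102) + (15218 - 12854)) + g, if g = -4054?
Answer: -28615/17 ≈ -1683.2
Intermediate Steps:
p(R) = 8 - 126/R
(p(102) + (15218 - 12854)) + g = ((8 - 126/102) + (15218 - 12854)) - 4054 = ((8 - 126*1/102) + 2364) - 4054 = ((8 - 21/17) + 2364) - 4054 = (115/17 + 2364) - 4054 = 40303/17 - 4054 = -28615/17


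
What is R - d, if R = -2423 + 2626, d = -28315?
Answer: 28518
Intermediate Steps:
R = 203
R - d = 203 - 1*(-28315) = 203 + 28315 = 28518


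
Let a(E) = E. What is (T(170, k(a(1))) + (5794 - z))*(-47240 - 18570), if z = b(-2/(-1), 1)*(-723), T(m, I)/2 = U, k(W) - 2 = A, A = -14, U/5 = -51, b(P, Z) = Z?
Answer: -395320670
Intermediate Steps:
U = -255 (U = 5*(-51) = -255)
k(W) = -12 (k(W) = 2 - 14 = -12)
T(m, I) = -510 (T(m, I) = 2*(-255) = -510)
z = -723 (z = 1*(-723) = -723)
(T(170, k(a(1))) + (5794 - z))*(-47240 - 18570) = (-510 + (5794 - 1*(-723)))*(-47240 - 18570) = (-510 + (5794 + 723))*(-65810) = (-510 + 6517)*(-65810) = 6007*(-65810) = -395320670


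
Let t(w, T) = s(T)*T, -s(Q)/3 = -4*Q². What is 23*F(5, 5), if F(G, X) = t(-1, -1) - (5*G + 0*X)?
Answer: -851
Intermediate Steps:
s(Q) = 12*Q² (s(Q) = -(-12)*Q² = 12*Q²)
t(w, T) = 12*T³ (t(w, T) = (12*T²)*T = 12*T³)
F(G, X) = -12 - 5*G (F(G, X) = 12*(-1)³ - (5*G + 0*X) = 12*(-1) - (5*G + 0) = -12 - 5*G)
23*F(5, 5) = 23*(-12 - 5*5) = 23*(-12 - 25) = 23*(-37) = -851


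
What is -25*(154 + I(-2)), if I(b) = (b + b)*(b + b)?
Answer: -4250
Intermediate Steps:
I(b) = 4*b**2 (I(b) = (2*b)*(2*b) = 4*b**2)
-25*(154 + I(-2)) = -25*(154 + 4*(-2)**2) = -25*(154 + 4*4) = -25*(154 + 16) = -25*170 = -4250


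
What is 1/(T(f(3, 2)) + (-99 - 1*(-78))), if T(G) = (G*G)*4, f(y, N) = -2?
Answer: -1/5 ≈ -0.20000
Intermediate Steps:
T(G) = 4*G**2 (T(G) = G**2*4 = 4*G**2)
1/(T(f(3, 2)) + (-99 - 1*(-78))) = 1/(4*(-2)**2 + (-99 - 1*(-78))) = 1/(4*4 + (-99 + 78)) = 1/(16 - 21) = 1/(-5) = -1/5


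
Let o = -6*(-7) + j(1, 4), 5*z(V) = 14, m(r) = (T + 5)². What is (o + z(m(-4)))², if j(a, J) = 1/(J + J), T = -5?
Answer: 3229209/1600 ≈ 2018.3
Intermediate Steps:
m(r) = 0 (m(r) = (-5 + 5)² = 0² = 0)
z(V) = 14/5 (z(V) = (⅕)*14 = 14/5)
j(a, J) = 1/(2*J)
o = 337/8 (o = -6*(-7) + (½)/4 = 42 + (½)*(¼) = 42 + ⅛ = 337/8 ≈ 42.125)
(o + z(m(-4)))² = (337/8 + 14/5)² = (1797/40)² = 3229209/1600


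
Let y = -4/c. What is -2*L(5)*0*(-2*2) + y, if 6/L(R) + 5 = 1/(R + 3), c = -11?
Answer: 4/11 ≈ 0.36364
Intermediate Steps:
L(R) = 6/(-5 + 1/(3 + R)) (L(R) = 6/(-5 + 1/(R + 3)) = 6/(-5 + 1/(3 + R)))
y = 4/11 (y = -4/(-11) = -4*(-1/11) = 4/11 ≈ 0.36364)
-2*L(5)*0*(-2*2) + y = -2*(6*(-3 - 1*5)/(14 + 5*5))*0*(-2*2) + 4/11 = -2*(6*(-3 - 5)/(14 + 25))*0*(-4) + 4/11 = -2*(6*(-8)/39)*0*(-4) + 4/11 = -2*(6*(1/39)*(-8))*0*(-4) + 4/11 = -2*(-16/13*0)*(-4) + 4/11 = -0*(-4) + 4/11 = -2*0 + 4/11 = 0 + 4/11 = 4/11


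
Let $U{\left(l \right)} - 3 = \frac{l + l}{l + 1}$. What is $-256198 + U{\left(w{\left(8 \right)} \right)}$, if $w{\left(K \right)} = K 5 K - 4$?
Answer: $- \frac{81213183}{317} \approx -2.5619 \cdot 10^{5}$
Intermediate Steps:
$w{\left(K \right)} = -4 + 5 K^{2}$ ($w{\left(K \right)} = 5 K^{2} - 4 = -4 + 5 K^{2}$)
$U{\left(l \right)} = 3 + \frac{2 l}{1 + l}$ ($U{\left(l \right)} = 3 + \frac{l + l}{l + 1} = 3 + \frac{2 l}{1 + l}$)
$-256198 + U{\left(w{\left(8 \right)} \right)} = -256198 + \frac{3 + 5 \left(-4 + 5 \cdot 8^{2}\right)}{1 - \left(4 - 5 \cdot 8^{2}\right)} = -256198 + \frac{3 + 5 \left(-4 + 5 \cdot 64\right)}{1 + \left(-4 + 5 \cdot 64\right)} = -256198 + \frac{3 + 5 \left(-4 + 320\right)}{1 + \left(-4 + 320\right)} = -256198 + \frac{3 + 5 \cdot 316}{1 + 316} = -256198 + \frac{3 + 1580}{317} = -256198 + \frac{1}{317} \cdot 1583 = -256198 + \frac{1583}{317} = - \frac{81213183}{317}$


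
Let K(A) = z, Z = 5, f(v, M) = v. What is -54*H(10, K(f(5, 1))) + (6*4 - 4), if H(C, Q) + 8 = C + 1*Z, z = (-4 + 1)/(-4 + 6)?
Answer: -358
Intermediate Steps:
z = -3/2 ≈ -1.5000
K(A) = -3/2
H(C, Q) = -3 + C (H(C, Q) = -8 + (C + 1*5) = -8 + (C + 5) = -8 + (5 + C) = -3 + C)
-54*H(10, K(f(5, 1))) + (6*4 - 4) = -54*(-3 + 10) + (6*4 - 4) = -54*7 + (24 - 4) = -378 + 20 = -358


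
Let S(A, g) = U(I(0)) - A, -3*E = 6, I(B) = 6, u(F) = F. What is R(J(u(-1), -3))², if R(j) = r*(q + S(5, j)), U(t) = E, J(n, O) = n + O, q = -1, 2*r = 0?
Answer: 0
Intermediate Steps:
r = 0 (r = (½)*0 = 0)
E = -2 (E = -⅓*6 = -2)
J(n, O) = O + n
U(t) = -2
S(A, g) = -2 - A
R(j) = 0 (R(j) = 0*(-1 + (-2 - 1*5)) = 0*(-1 + (-2 - 5)) = 0*(-1 - 7) = 0*(-8) = 0)
R(J(u(-1), -3))² = 0² = 0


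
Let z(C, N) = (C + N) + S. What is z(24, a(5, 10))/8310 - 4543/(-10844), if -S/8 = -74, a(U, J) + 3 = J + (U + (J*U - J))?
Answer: 22498061/45056820 ≈ 0.49933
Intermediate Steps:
a(U, J) = -3 + U + J*U (a(U, J) = -3 + (J + (U + (J*U - J))) = -3 + (J + (U + (-J + J*U))) = -3 + (J + (U - J + J*U)) = -3 + (U + J*U) = -3 + U + J*U)
S = 592 (S = -8*(-74) = 592)
z(C, N) = 592 + C + N (z(C, N) = (C + N) + 592 = 592 + C + N)
z(24, a(5, 10))/8310 - 4543/(-10844) = (592 + 24 + (-3 + 5 + 10*5))/8310 - 4543/(-10844) = (592 + 24 + (-3 + 5 + 50))*(1/8310) - 4543*(-1/10844) = (592 + 24 + 52)*(1/8310) + 4543/10844 = 668*(1/8310) + 4543/10844 = 334/4155 + 4543/10844 = 22498061/45056820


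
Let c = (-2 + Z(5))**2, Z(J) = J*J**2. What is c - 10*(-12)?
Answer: 15249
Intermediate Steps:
Z(J) = J**3
c = 15129 (c = (-2 + 5**3)**2 = (-2 + 125)**2 = 123**2 = 15129)
c - 10*(-12) = 15129 - 10*(-12) = 15129 + 120 = 15249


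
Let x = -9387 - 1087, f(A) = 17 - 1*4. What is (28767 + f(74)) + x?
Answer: 18306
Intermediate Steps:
f(A) = 13 (f(A) = 17 - 4 = 13)
x = -10474
(28767 + f(74)) + x = (28767 + 13) - 10474 = 28780 - 10474 = 18306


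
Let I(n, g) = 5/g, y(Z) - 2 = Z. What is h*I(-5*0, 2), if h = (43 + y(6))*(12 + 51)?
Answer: 16065/2 ≈ 8032.5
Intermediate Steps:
y(Z) = 2 + Z
h = 3213 (h = (43 + (2 + 6))*(12 + 51) = (43 + 8)*63 = 51*63 = 3213)
h*I(-5*0, 2) = 3213*(5/2) = 16065/2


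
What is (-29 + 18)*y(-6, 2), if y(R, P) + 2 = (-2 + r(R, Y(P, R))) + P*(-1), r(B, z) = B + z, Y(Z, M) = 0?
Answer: 132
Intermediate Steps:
y(R, P) = -4 + R - P (y(R, P) = -2 + ((-2 + (R + 0)) + P*(-1)) = -2 + ((-2 + R) - P) = -2 + (-2 + R - P) = -4 + R - P)
(-29 + 18)*y(-6, 2) = (-29 + 18)*(-4 - 6 - 1*2) = -11*(-4 - 6 - 2) = -11*(-12) = 132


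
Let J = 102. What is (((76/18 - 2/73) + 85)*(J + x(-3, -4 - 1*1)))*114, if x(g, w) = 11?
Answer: 251632694/219 ≈ 1.1490e+6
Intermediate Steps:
(((76/18 - 2/73) + 85)*(J + x(-3, -4 - 1*1)))*114 = (((76/18 - 2/73) + 85)*(102 + 11))*114 = (((76*(1/18) - 2*1/73) + 85)*113)*114 = (((38/9 - 2/73) + 85)*113)*114 = ((2756/657 + 85)*113)*114 = ((58601/657)*113)*114 = (6621913/657)*114 = 251632694/219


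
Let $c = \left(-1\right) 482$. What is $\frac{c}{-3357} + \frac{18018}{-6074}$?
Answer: $- \frac{28779379}{10195209} \approx -2.8228$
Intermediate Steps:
$c = -482$
$\frac{c}{-3357} + \frac{18018}{-6074} = - \frac{482}{-3357} + \frac{18018}{-6074} = \left(-482\right) \left(- \frac{1}{3357}\right) + 18018 \left(- \frac{1}{6074}\right) = \frac{482}{3357} - \frac{9009}{3037} = - \frac{28779379}{10195209}$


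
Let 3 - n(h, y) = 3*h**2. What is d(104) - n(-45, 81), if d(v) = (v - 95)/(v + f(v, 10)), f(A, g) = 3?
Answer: 649713/107 ≈ 6072.1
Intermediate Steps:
d(v) = (-95 + v)/(3 + v) (d(v) = (v - 95)/(v + 3) = (-95 + v)/(3 + v))
n(h, y) = 3 - 3*h**2
d(104) - n(-45, 81) = (-95 + 104)/(3 + 104) - (3 - 3*(-45)**2) = 9/107 - (3 - 3*2025) = (1/107)*9 - (3 - 6075) = 9/107 - 1*(-6072) = 9/107 + 6072 = 649713/107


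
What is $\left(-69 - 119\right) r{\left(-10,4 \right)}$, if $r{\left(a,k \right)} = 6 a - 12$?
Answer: $13536$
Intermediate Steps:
$r{\left(a,k \right)} = -12 + 6 a$
$\left(-69 - 119\right) r{\left(-10,4 \right)} = \left(-69 - 119\right) \left(-12 + 6 \left(-10\right)\right) = - 188 \left(-12 - 60\right) = \left(-188\right) \left(-72\right) = 13536$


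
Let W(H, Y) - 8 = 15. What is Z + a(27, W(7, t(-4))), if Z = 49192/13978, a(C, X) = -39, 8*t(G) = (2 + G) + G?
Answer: -247975/6989 ≈ -35.481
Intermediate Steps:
t(G) = ¼ + G/4 (t(G) = ((2 + G) + G)/8 = (2 + 2*G)/8 = ¼ + G/4)
W(H, Y) = 23 (W(H, Y) = 8 + 15 = 23)
Z = 24596/6989 (Z = 49192*(1/13978) = 24596/6989 ≈ 3.5192)
Z + a(27, W(7, t(-4))) = 24596/6989 - 39 = -247975/6989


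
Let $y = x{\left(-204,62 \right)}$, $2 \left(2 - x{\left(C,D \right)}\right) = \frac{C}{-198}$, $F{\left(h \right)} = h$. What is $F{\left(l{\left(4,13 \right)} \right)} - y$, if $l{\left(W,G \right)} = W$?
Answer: $\frac{83}{33} \approx 2.5152$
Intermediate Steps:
$x{\left(C,D \right)} = 2 + \frac{C}{396}$ ($x{\left(C,D \right)} = 2 - \frac{C \frac{1}{-198}}{2} = 2 - \frac{C \left(- \frac{1}{198}\right)}{2} = 2 - \frac{\left(- \frac{1}{198}\right) C}{2} = 2 + \frac{C}{396}$)
$y = \frac{49}{33}$ ($y = 2 + \frac{1}{396} \left(-204\right) = 2 - \frac{17}{33} = \frac{49}{33} \approx 1.4848$)
$F{\left(l{\left(4,13 \right)} \right)} - y = 4 - \frac{49}{33} = \frac{83}{33}$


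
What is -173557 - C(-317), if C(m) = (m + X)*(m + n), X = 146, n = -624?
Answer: -334468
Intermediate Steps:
C(m) = (-624 + m)*(146 + m) (C(m) = (m + 146)*(m - 624) = (146 + m)*(-624 + m) = (-624 + m)*(146 + m))
-173557 - C(-317) = -173557 - (-91104 + (-317)² - 478*(-317)) = -173557 - (-91104 + 100489 + 151526) = -173557 - 1*160911 = -173557 - 160911 = -334468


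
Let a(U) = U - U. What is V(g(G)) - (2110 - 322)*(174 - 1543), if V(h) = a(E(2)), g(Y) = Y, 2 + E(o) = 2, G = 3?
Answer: 2447772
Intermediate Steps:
E(o) = 0 (E(o) = -2 + 2 = 0)
a(U) = 0
V(h) = 0
V(g(G)) - (2110 - 322)*(174 - 1543) = 0 - (2110 - 322)*(174 - 1543) = 0 - 1788*(-1369) = 0 - 1*(-2447772) = 0 + 2447772 = 2447772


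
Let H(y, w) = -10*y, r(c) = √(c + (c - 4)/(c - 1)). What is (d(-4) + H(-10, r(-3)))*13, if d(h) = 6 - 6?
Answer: 1300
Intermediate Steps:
r(c) = √(c + (-4 + c)/(-1 + c))
d(h) = 0
(d(-4) + H(-10, r(-3)))*13 = (0 - 10*(-10))*13 = (0 + 100)*13 = 100*13 = 1300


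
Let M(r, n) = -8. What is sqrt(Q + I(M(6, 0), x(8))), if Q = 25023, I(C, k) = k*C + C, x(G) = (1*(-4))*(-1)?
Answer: sqrt(24983) ≈ 158.06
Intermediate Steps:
x(G) = 4 (x(G) = -4*(-1) = 4)
I(C, k) = C + C*k (I(C, k) = C*k + C = C + C*k)
sqrt(Q + I(M(6, 0), x(8))) = sqrt(25023 - 8*(1 + 4)) = sqrt(25023 - 8*5) = sqrt(25023 - 40) = sqrt(24983)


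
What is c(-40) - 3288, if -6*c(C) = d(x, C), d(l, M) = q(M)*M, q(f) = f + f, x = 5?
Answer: -11464/3 ≈ -3821.3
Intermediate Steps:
q(f) = 2*f
d(l, M) = 2*M**2 (d(l, M) = (2*M)*M = 2*M**2)
c(C) = -C**2/3
c(-40) - 3288 = -1/3*(-40)**2 - 3288 = -1/3*1600 - 3288 = -1600/3 - 3288 = -11464/3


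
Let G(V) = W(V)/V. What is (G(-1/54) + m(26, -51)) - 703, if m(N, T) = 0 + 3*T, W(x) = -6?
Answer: -532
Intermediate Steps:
m(N, T) = 3*T
G(V) = -6/V
(G(-1/54) + m(26, -51)) - 703 = (-6/((-1/54)) + 3*(-51)) - 703 = (-6/((-1*1/54)) - 153) - 703 = (-6/(-1/54) - 153) - 703 = (-6*(-54) - 153) - 703 = (324 - 153) - 703 = 171 - 703 = -532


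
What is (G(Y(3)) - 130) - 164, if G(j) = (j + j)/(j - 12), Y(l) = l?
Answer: -884/3 ≈ -294.67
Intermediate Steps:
G(j) = 2*j/(-12 + j) (G(j) = (2*j)/(-12 + j) = 2*j/(-12 + j))
(G(Y(3)) - 130) - 164 = (2*3/(-12 + 3) - 130) - 164 = (2*3/(-9) - 130) - 164 = (2*3*(-⅑) - 130) - 164 = (-⅔ - 130) - 164 = -392/3 - 164 = -884/3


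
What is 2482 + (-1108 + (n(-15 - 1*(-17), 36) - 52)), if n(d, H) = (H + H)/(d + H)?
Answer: 25154/19 ≈ 1323.9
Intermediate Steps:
n(d, H) = 2*H/(H + d) (n(d, H) = (2*H)/(H + d) = 2*H/(H + d))
2482 + (-1108 + (n(-15 - 1*(-17), 36) - 52)) = 2482 + (-1108 + (2*36/(36 + (-15 - 1*(-17))) - 52)) = 2482 + (-1108 + (2*36/(36 + (-15 + 17)) - 52)) = 2482 + (-1108 + (2*36/(36 + 2) - 52)) = 2482 + (-1108 + (2*36/38 - 52)) = 2482 + (-1108 + (2*36*(1/38) - 52)) = 2482 + (-1108 + (36/19 - 52)) = 2482 + (-1108 - 952/19) = 2482 - 22004/19 = 25154/19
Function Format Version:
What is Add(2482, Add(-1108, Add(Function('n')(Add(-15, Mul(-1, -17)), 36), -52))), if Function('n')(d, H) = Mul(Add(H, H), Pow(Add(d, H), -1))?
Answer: Rational(25154, 19) ≈ 1323.9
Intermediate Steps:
Function('n')(d, H) = Mul(2, H, Pow(Add(H, d), -1)) (Function('n')(d, H) = Mul(Mul(2, H), Pow(Add(H, d), -1)) = Mul(2, H, Pow(Add(H, d), -1)))
Add(2482, Add(-1108, Add(Function('n')(Add(-15, Mul(-1, -17)), 36), -52))) = Add(2482, Add(-1108, Add(Mul(2, 36, Pow(Add(36, Add(-15, Mul(-1, -17))), -1)), -52))) = Add(2482, Add(-1108, Add(Mul(2, 36, Pow(Add(36, Add(-15, 17)), -1)), -52))) = Add(2482, Add(-1108, Add(Mul(2, 36, Pow(Add(36, 2), -1)), -52))) = Add(2482, Add(-1108, Add(Mul(2, 36, Pow(38, -1)), -52))) = Add(2482, Add(-1108, Add(Mul(2, 36, Rational(1, 38)), -52))) = Add(2482, Add(-1108, Add(Rational(36, 19), -52))) = Add(2482, Add(-1108, Rational(-952, 19))) = Add(2482, Rational(-22004, 19)) = Rational(25154, 19)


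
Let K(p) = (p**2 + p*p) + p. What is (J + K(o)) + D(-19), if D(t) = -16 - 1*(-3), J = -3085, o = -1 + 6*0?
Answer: -3097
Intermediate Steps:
o = -1 (o = -1 + 0 = -1)
D(t) = -13 (D(t) = -16 + 3 = -13)
K(p) = p + 2*p**2 (K(p) = (p**2 + p**2) + p = 2*p**2 + p = p + 2*p**2)
(J + K(o)) + D(-19) = (-3085 - (1 + 2*(-1))) - 13 = (-3085 - (1 - 2)) - 13 = (-3085 - 1*(-1)) - 13 = (-3085 + 1) - 13 = -3084 - 13 = -3097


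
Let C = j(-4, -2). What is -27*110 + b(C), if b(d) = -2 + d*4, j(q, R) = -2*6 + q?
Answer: -3036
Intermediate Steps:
j(q, R) = -12 + q
C = -16 (C = -12 - 4 = -16)
b(d) = -2 + 4*d
-27*110 + b(C) = -27*110 + (-2 + 4*(-16)) = -2970 + (-2 - 64) = -2970 - 66 = -3036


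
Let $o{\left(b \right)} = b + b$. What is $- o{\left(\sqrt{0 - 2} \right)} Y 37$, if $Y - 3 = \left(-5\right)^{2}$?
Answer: $- 2072 i \sqrt{2} \approx - 2930.3 i$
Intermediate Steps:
$o{\left(b \right)} = 2 b$
$Y = 28$ ($Y = 3 + \left(-5\right)^{2} = 3 + 25 = 28$)
$- o{\left(\sqrt{0 - 2} \right)} Y 37 = - 2 \sqrt{0 - 2} \cdot 28 \cdot 37 = - 2 \sqrt{-2} \cdot 28 \cdot 37 = - 2 i \sqrt{2} \cdot 28 \cdot 37 = - 56 i \sqrt{2} \cdot 37 = - 2072 i \sqrt{2}$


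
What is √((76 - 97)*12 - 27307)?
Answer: I*√27559 ≈ 166.01*I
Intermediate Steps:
√((76 - 97)*12 - 27307) = √(-21*12 - 27307) = √(-252 - 27307) = √(-27559) = I*√27559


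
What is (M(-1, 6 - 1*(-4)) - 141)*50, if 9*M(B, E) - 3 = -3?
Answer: -7050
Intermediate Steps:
M(B, E) = 0 (M(B, E) = ⅓ + (⅑)*(-3) = ⅓ - ⅓ = 0)
(M(-1, 6 - 1*(-4)) - 141)*50 = (0 - 141)*50 = -141*50 = -7050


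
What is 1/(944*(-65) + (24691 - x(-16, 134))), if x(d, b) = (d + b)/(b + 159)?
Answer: -293/10744135 ≈ -2.7271e-5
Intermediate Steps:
x(d, b) = (b + d)/(159 + b)
1/(944*(-65) + (24691 - x(-16, 134))) = 1/(944*(-65) + (24691 - (134 - 16)/(159 + 134))) = 1/(-61360 + (24691 - 118/293)) = 1/(-61360 + 7234345/293) = 1/(-10744135/293) = -293/10744135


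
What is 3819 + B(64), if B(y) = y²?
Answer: 7915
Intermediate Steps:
3819 + B(64) = 3819 + 64² = 3819 + 4096 = 7915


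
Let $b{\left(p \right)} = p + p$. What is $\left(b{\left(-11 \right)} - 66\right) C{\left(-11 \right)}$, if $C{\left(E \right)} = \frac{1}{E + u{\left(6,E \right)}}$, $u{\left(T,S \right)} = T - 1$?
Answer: $\frac{44}{3} \approx 14.667$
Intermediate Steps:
$u{\left(T,S \right)} = -1 + T$
$b{\left(p \right)} = 2 p$
$C{\left(E \right)} = \frac{1}{5 + E}$ ($C{\left(E \right)} = \frac{1}{E + \left(-1 + 6\right)} = \frac{1}{E + 5} = \frac{1}{5 + E}$)
$\left(b{\left(-11 \right)} - 66\right) C{\left(-11 \right)} = \frac{2 \left(-11\right) - 66}{5 - 11} = \frac{-22 - 66}{-6} = \left(-88\right) \left(- \frac{1}{6}\right) = \frac{44}{3}$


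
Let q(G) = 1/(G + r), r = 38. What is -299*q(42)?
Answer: -299/80 ≈ -3.7375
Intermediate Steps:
q(G) = 1/(38 + G) (q(G) = 1/(G + 38) = 1/(38 + G))
-299*q(42) = -299/(38 + 42) = -299/80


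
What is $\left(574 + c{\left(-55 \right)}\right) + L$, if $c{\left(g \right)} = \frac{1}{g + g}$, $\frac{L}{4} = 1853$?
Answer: $\frac{878459}{110} \approx 7986.0$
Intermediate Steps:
$L = 7412$ ($L = 4 \cdot 1853 = 7412$)
$c{\left(g \right)} = \frac{1}{2 g}$
$\left(574 + c{\left(-55 \right)}\right) + L = \left(574 + \frac{1}{2 \left(-55\right)}\right) + 7412 = \left(574 + \frac{1}{2} \left(- \frac{1}{55}\right)\right) + 7412 = \left(574 - \frac{1}{110}\right) + 7412 = \frac{63139}{110} + 7412 = \frac{878459}{110}$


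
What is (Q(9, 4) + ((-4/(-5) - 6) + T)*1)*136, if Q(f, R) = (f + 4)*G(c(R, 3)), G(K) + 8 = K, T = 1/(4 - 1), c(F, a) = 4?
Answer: -116008/15 ≈ -7733.9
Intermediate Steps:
T = ⅓ (T = 1/3 = ⅓ ≈ 0.33333)
G(K) = -8 + K
Q(f, R) = -16 - 4*f (Q(f, R) = (f + 4)*(-8 + 4) = (4 + f)*(-4) = -16 - 4*f)
(Q(9, 4) + ((-4/(-5) - 6) + T)*1)*136 = ((-16 - 4*9) + ((-4/(-5) - 6) + ⅓)*1)*136 = ((-16 - 36) + ((-4*(-⅕) - 6) + ⅓)*1)*136 = (-52 + ((⅘ - 6) + ⅓)*1)*136 = (-52 + (-26/5 + ⅓)*1)*136 = (-52 - 73/15*1)*136 = (-52 - 73/15)*136 = -853/15*136 = -116008/15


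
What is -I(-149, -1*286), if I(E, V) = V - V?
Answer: 0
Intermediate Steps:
I(E, V) = 0
-I(-149, -1*286) = -1*0 = 0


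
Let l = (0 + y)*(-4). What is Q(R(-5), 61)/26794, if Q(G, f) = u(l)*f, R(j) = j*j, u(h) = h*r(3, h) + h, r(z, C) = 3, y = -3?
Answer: 1464/13397 ≈ 0.10928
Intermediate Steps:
l = 12 (l = (0 - 3)*(-4) = -3*(-4) = 12)
u(h) = 4*h (u(h) = h*3 + h = 3*h + h = 4*h)
R(j) = j²
Q(G, f) = 48*f (Q(G, f) = (4*12)*f = 48*f)
Q(R(-5), 61)/26794 = (48*61)/26794 = 2928*(1/26794) = 1464/13397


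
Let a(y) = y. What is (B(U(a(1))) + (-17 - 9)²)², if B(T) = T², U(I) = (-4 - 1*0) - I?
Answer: 491401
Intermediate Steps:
U(I) = -4 - I (U(I) = (-4 + 0) - I = -4 - I)
(B(U(a(1))) + (-17 - 9)²)² = ((-4 - 1*1)² + (-17 - 9)²)² = ((-4 - 1)² + (-26)²)² = ((-5)² + 676)² = (25 + 676)² = 701² = 491401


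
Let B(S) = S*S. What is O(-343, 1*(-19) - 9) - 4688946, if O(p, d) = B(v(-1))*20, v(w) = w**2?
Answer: -4688926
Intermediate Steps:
B(S) = S**2
O(p, d) = 20 (O(p, d) = ((-1)**2)**2*20 = 1**2*20 = 1*20 = 20)
O(-343, 1*(-19) - 9) - 4688946 = 20 - 4688946 = -4688926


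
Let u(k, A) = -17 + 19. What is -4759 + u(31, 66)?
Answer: -4757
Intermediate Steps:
u(k, A) = 2
-4759 + u(31, 66) = -4759 + 2 = -4757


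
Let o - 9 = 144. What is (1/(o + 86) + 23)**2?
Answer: 30228004/57121 ≈ 529.19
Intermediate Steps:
o = 153 (o = 9 + 144 = 153)
(1/(o + 86) + 23)**2 = (1/(153 + 86) + 23)**2 = (1/239 + 23)**2 = (5498/239)**2 = 30228004/57121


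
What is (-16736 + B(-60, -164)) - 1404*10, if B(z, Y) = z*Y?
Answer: -20936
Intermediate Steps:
B(z, Y) = Y*z
(-16736 + B(-60, -164)) - 1404*10 = (-16736 - 164*(-60)) - 1404*10 = (-16736 + 9840) - 14040 = -6896 - 14040 = -20936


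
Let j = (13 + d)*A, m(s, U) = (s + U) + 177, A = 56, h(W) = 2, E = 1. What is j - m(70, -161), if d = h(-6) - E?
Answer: 698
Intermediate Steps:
m(s, U) = 177 + U + s (m(s, U) = (U + s) + 177 = 177 + U + s)
d = 1 (d = 2 - 1*1 = 2 - 1 = 1)
j = 784 (j = (13 + 1)*56 = 14*56 = 784)
j - m(70, -161) = 784 - (177 - 161 + 70) = 784 - 1*86 = 784 - 86 = 698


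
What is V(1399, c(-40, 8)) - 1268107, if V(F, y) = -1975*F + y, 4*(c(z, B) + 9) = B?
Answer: -4031139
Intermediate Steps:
c(z, B) = -9 + B/4
V(F, y) = y - 1975*F
V(1399, c(-40, 8)) - 1268107 = ((-9 + (¼)*8) - 1975*1399) - 1268107 = ((-9 + 2) - 2763025) - 1268107 = (-7 - 2763025) - 1268107 = -2763032 - 1268107 = -4031139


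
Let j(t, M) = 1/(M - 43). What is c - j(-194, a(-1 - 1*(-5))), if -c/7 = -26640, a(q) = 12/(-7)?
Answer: 58368247/313 ≈ 1.8648e+5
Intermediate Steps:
a(q) = -12/7 (a(q) = 12*(-1/7) = -12/7)
c = 186480 (c = -7*(-26640) = 186480)
j(t, M) = 1/(-43 + M)
c - j(-194, a(-1 - 1*(-5))) = 186480 - 1/(-43 - 12/7) = 186480 - 1/(-313/7) = 186480 - 1*(-7/313) = 186480 + 7/313 = 58368247/313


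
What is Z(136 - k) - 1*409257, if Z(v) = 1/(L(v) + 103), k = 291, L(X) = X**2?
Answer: -9874552895/24128 ≈ -4.0926e+5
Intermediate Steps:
Z(v) = 1/(103 + v**2) (Z(v) = 1/(v**2 + 103) = 1/(103 + v**2))
Z(136 - k) - 1*409257 = 1/(103 + (136 - 1*291)**2) - 1*409257 = 1/(103 + (136 - 291)**2) - 409257 = 1/(103 + (-155)**2) - 409257 = 1/(103 + 24025) - 409257 = 1/24128 - 409257 = -9874552895/24128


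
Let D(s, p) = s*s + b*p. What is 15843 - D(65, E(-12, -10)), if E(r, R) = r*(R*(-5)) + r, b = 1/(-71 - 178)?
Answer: 964090/83 ≈ 11616.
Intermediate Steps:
b = -1/249 (b = 1/(-249) = -1/249 ≈ -0.0040161)
E(r, R) = r - 5*R*r (E(r, R) = r*(-5*R) + r = -5*R*r + r = r - 5*R*r)
D(s, p) = s² - p/249 (D(s, p) = s*s - p/249 = s² - p/249)
15843 - D(65, E(-12, -10)) = 15843 - (65² - (-4)*(1 - 5*(-10))/83) = 15843 - (4225 - (-4)*(1 + 50)/83) = 15843 - (4225 - (-4)*51/83) = 15843 - (4225 - 1/249*(-612)) = 15843 - (4225 + 204/83) = 15843 - 1*350879/83 = 15843 - 350879/83 = 964090/83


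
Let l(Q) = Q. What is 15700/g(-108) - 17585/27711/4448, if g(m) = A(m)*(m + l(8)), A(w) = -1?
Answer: 19351571311/123258528 ≈ 157.00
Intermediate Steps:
g(m) = -8 - m (g(m) = -(m + 8) = -(8 + m) = -8 - m)
15700/g(-108) - 17585/27711/4448 = 15700/(-8 - 1*(-108)) - 17585/27711/4448 = 15700/(-8 + 108) - 17585*1/27711*(1/4448) = 15700/100 - 17585/27711*1/4448 = 15700*(1/100) - 17585/123258528 = 157 - 17585/123258528 = 19351571311/123258528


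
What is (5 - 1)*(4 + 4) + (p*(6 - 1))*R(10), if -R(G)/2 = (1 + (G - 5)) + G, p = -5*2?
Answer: 1632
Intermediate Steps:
p = -10
R(G) = 8 - 4*G (R(G) = -2*((1 + (G - 5)) + G) = -2*((1 + (-5 + G)) + G) = -2*((-4 + G) + G) = -2*(-4 + 2*G) = 8 - 4*G)
(5 - 1)*(4 + 4) + (p*(6 - 1))*R(10) = (5 - 1)*(4 + 4) + (-10*(6 - 1))*(8 - 4*10) = 4*8 + (-10*5)*(8 - 40) = 32 - 50*(-32) = 32 + 1600 = 1632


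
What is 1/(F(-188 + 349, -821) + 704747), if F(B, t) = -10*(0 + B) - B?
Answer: 1/702976 ≈ 1.4225e-6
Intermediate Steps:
F(B, t) = -11*B (F(B, t) = -10*B - B = -11*B)
1/(F(-188 + 349, -821) + 704747) = 1/(-11*(-188 + 349) + 704747) = 1/(-11*161 + 704747) = 1/(-1771 + 704747) = 1/702976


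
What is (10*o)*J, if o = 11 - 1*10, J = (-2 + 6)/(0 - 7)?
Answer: -40/7 ≈ -5.7143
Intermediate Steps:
J = -4/7 (J = 4/(-7) = 4*(-⅐) = -4/7 ≈ -0.57143)
o = 1 (o = 11 - 10 = 1)
(10*o)*J = (10*1)*(-4/7) = 10*(-4/7) = -40/7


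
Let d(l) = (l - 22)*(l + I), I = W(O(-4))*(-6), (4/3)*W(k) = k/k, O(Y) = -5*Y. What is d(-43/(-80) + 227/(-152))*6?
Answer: 868102947/1155200 ≈ 751.47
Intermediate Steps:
W(k) = ¾ (W(k) = 3*(k/k)/4 = (¾)*1 = ¾)
I = -9/2 (I = (¾)*(-6) = -9/2 ≈ -4.5000)
d(l) = (-22 + l)*(-9/2 + l) (d(l) = (l - 22)*(l - 9/2) = (-22 + l)*(-9/2 + l))
d(-43/(-80) + 227/(-152))*6 = (99 + (-43/(-80) + 227/(-152))² - 53*(-43/(-80) + 227/(-152))/2)*6 = (99 + (-43*(-1/80) + 227*(-1/152))² - 53*(-43*(-1/80) + 227*(-1/152))/2)*6 = (99 + (43/80 - 227/152)² - 53*(43/80 - 227/152)/2)*6 = (99 + (-1453/1520)² - 53/2*(-1453/1520))*6 = (99 + 2111209/2310400 + 77009/3040)*6 = (289367649/2310400)*6 = 868102947/1155200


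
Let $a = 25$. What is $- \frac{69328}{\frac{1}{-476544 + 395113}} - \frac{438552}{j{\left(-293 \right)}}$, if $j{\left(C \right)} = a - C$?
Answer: $\frac{299208690412}{53} \approx 5.6454 \cdot 10^{9}$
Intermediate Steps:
$j{\left(C \right)} = 25 - C$
$- \frac{69328}{\frac{1}{-476544 + 395113}} - \frac{438552}{j{\left(-293 \right)}} = - \frac{69328}{\frac{1}{-476544 + 395113}} - \frac{438552}{25 - -293} = - \frac{69328}{\frac{1}{-81431}} - \frac{438552}{25 + 293} = - \frac{69328}{- \frac{1}{81431}} - \frac{438552}{318} = \left(-69328\right) \left(-81431\right) - \frac{73092}{53} = 5645448368 - \frac{73092}{53} = \frac{299208690412}{53}$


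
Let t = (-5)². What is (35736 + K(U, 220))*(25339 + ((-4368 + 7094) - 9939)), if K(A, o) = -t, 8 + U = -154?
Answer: 647297586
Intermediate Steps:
t = 25
U = -162 (U = -8 - 154 = -162)
K(A, o) = -25 (K(A, o) = -1*25 = -25)
(35736 + K(U, 220))*(25339 + ((-4368 + 7094) - 9939)) = (35736 - 25)*(25339 + ((-4368 + 7094) - 9939)) = 35711*(25339 + (2726 - 9939)) = 35711*(25339 - 7213) = 35711*18126 = 647297586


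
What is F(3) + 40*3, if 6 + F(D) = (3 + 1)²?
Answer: 130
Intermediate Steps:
F(D) = 10 (F(D) = -6 + (3 + 1)² = -6 + 4² = -6 + 16 = 10)
F(3) + 40*3 = 10 + 40*3 = 10 + 120 = 130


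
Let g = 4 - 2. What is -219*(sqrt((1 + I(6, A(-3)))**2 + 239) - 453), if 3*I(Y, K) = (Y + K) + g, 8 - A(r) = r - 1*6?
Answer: 99207 - 73*sqrt(2935) ≈ 95252.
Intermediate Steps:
g = 2
A(r) = 14 - r (A(r) = 8 - (r - 1*6) = 8 - (r - 6) = 8 - (-6 + r) = 8 + (6 - r) = 14 - r)
I(Y, K) = 2/3 + K/3 + Y/3 (I(Y, K) = ((Y + K) + 2)/3 = ((K + Y) + 2)/3 = (2 + K + Y)/3 = 2/3 + K/3 + Y/3)
-219*(sqrt((1 + I(6, A(-3)))**2 + 239) - 453) = -219*(sqrt((1 + (2/3 + (14 - 1*(-3))/3 + (1/3)*6))**2 + 239) - 453) = -219*(sqrt((1 + (2/3 + (14 + 3)/3 + 2))**2 + 239) - 453) = -219*(sqrt((1 + (2/3 + (1/3)*17 + 2))**2 + 239) - 453) = -219*(sqrt((1 + (2/3 + 17/3 + 2))**2 + 239) - 453) = -219*(sqrt((1 + 25/3)**2 + 239) - 453) = -219*(sqrt((28/3)**2 + 239) - 453) = -219*(sqrt(784/9 + 239) - 453) = -219*(sqrt(2935/9) - 453) = -219*(sqrt(2935)/3 - 453) = -219*(-453 + sqrt(2935)/3) = 99207 - 73*sqrt(2935)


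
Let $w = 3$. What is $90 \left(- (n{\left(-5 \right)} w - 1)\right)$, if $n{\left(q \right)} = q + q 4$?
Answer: $6840$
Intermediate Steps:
$n{\left(q \right)} = 5 q$ ($n{\left(q \right)} = q + 4 q = 5 q$)
$90 \left(- (n{\left(-5 \right)} w - 1)\right) = 90 \left(- (5 \left(-5\right) 3 - 1)\right) = 90 \left(- (\left(-25\right) 3 - 1)\right) = 90 \left(- (-75 - 1)\right) = 90 \left(\left(-1\right) \left(-76\right)\right) = 90 \cdot 76 = 6840$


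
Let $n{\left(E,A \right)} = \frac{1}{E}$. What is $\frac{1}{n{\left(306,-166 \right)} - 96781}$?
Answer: $- \frac{306}{29614985} \approx -1.0333 \cdot 10^{-5}$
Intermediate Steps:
$\frac{1}{n{\left(306,-166 \right)} - 96781} = \frac{1}{\frac{1}{306} - 96781} = \frac{1}{- \frac{29614985}{306}} = - \frac{306}{29614985}$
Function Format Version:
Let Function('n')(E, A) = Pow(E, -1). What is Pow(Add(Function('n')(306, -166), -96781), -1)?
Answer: Rational(-306, 29614985) ≈ -1.0333e-5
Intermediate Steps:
Pow(Add(Function('n')(306, -166), -96781), -1) = Pow(Add(Pow(306, -1), -96781), -1) = Pow(Add(Rational(1, 306), -96781), -1) = Pow(Rational(-29614985, 306), -1) = Rational(-306, 29614985)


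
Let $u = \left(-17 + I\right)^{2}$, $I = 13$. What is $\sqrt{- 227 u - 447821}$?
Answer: $i \sqrt{451453} \approx 671.9 i$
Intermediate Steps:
$u = 16$ ($u = \left(-17 + 13\right)^{2} = \left(-4\right)^{2} = 16$)
$\sqrt{- 227 u - 447821} = \sqrt{\left(-227\right) 16 - 447821} = \sqrt{-3632 - 447821} = \sqrt{-451453} = i \sqrt{451453}$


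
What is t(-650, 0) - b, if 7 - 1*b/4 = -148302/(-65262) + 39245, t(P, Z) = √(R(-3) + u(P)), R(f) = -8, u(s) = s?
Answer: 1707265772/10877 + I*√658 ≈ 1.5696e+5 + 25.652*I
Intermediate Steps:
t(P, Z) = √(-8 + P)
b = -1707265772/10877 (b = 28 - 4*(-148302/(-65262) + 39245) = 28 - 4*(-148302*(-1/65262) + 39245) = 28 - 4*(24717/10877 + 39245) = 28 - 4*426892582/10877 = 28 - 1707570328/10877 = -1707265772/10877 ≈ -1.5696e+5)
t(-650, 0) - b = √(-8 - 650) - 1*(-1707265772/10877) = √(-658) + 1707265772/10877 = I*√658 + 1707265772/10877 = 1707265772/10877 + I*√658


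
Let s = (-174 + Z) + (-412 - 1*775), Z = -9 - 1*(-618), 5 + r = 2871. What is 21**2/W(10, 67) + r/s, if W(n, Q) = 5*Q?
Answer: -314239/125960 ≈ -2.4948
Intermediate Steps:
r = 2866 (r = -5 + 2871 = 2866)
Z = 609 (Z = -9 + 618 = 609)
s = -752 (s = (-174 + 609) + (-412 - 1*775) = 435 + (-412 - 775) = 435 - 1187 = -752)
21**2/W(10, 67) + r/s = 21**2/((5*67)) + 2866/(-752) = 441/335 + 2866*(-1/752) = 441*(1/335) - 1433/376 = 441/335 - 1433/376 = -314239/125960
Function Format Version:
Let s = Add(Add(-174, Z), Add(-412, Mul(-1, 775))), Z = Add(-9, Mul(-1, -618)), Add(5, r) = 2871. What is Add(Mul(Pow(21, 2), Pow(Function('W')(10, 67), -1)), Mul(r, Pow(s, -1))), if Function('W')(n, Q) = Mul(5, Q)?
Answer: Rational(-314239, 125960) ≈ -2.4948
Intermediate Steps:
r = 2866 (r = Add(-5, 2871) = 2866)
Z = 609 (Z = Add(-9, 618) = 609)
s = -752 (s = Add(Add(-174, 609), Add(-412, Mul(-1, 775))) = Add(435, Add(-412, -775)) = Add(435, -1187) = -752)
Add(Mul(Pow(21, 2), Pow(Function('W')(10, 67), -1)), Mul(r, Pow(s, -1))) = Add(Mul(Pow(21, 2), Pow(Mul(5, 67), -1)), Mul(2866, Pow(-752, -1))) = Add(Mul(441, Pow(335, -1)), Mul(2866, Rational(-1, 752))) = Add(Mul(441, Rational(1, 335)), Rational(-1433, 376)) = Add(Rational(441, 335), Rational(-1433, 376)) = Rational(-314239, 125960)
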